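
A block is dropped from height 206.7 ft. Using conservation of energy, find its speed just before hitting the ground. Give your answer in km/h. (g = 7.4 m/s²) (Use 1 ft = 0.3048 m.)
Convert to SI: h = 63.0022 m
mgh = ½mv² ⇒ v = √(2gh) = √(2·7.4·63.0022) = 30.5357 m/s = 109.9 km/h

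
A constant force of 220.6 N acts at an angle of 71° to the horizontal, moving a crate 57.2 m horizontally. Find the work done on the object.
W = F·d·cosθ = (220.6)(57.2)cos(71°) = 4108 J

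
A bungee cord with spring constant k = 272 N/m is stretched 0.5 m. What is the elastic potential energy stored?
PE = ½kx² = ½(272)(0.5)² = 34.0 J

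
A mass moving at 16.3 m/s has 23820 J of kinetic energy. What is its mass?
m = 2·KE/v² = 2·23820/(16.3)² = 179.3 kg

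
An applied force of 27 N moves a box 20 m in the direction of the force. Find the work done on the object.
W = F·d = (27)(20) = 540.0 J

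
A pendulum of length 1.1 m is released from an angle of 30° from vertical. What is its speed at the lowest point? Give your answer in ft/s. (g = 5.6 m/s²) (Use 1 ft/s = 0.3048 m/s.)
h = L(1 − cosθ) = 1.1(1 − cos30°) = 0.147372 m
v = √(2gh) = √(2·5.6·0.147372) = 1.28474 m/s = 4.215 ft/s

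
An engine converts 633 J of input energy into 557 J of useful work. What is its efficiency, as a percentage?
η = W_out/W_in = 557/633 = 87.99%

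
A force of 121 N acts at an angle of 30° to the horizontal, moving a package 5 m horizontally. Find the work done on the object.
W = F·d·cosθ = (121)(5)cos(30°) = 523.9 J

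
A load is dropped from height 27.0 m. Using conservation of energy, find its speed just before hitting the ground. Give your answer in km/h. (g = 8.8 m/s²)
mgh = ½mv² ⇒ v = √(2gh) = √(2·8.8·27.0) = 21.7991 m/s = 78.48 km/h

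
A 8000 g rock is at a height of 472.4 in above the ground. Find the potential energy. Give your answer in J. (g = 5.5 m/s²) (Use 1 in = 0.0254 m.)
Convert to SI: m = 8.0 kg, h = 11.999 m
PE = mgh = (8.0)(5.5)(11.999) = 528.0 J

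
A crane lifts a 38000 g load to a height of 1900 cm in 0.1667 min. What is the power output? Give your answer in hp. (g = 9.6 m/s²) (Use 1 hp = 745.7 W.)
Convert to SI: m = 38.0 kg, h = 19.0 m, t = 10.002 s
P = mgh/t = (38.0)(9.6)(19.0)/10.002 = 692.981 W = 0.9293 hp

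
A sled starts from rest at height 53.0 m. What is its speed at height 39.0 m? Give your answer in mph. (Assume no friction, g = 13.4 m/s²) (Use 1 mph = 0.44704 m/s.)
mgh₁ = mgh₂ + ½mv² ⇒ v = √(2g(h₁−h₂)) = √(2·13.4·14.0) = 19.3701 m/s = 43.33 mph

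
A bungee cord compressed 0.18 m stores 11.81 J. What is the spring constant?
k = 2·PE/x² = 2·11.81/(0.18)² = 729.0 N/m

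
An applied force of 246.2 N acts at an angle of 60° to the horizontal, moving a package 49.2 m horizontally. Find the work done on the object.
W = F·d·cosθ = (246.2)(49.2)cos(60°) = 6057 J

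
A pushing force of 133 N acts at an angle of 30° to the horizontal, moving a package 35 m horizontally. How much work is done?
W = F·d·cosθ = (133)(35)cos(30°) = 4031 J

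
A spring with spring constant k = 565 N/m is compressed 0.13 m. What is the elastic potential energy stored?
PE = ½kx² = ½(565)(0.13)² = 4.774 J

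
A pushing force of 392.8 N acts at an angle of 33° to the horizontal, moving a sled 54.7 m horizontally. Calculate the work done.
W = F·d·cosθ = (392.8)(54.7)cos(33°) = 18020 J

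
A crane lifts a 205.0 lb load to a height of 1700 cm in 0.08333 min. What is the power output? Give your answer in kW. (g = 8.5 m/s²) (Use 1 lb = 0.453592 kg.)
Convert to SI: m = 92.9864 kg, h = 17.0 m, t = 4.9998 s
P = mgh/t = (92.9864)(8.5)(17.0)/4.9998 = 2687.41 W = 2.687 kW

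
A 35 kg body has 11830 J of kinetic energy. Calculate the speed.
v = √(2·KE/m) = √(2·11830/35) = 26.0 m/s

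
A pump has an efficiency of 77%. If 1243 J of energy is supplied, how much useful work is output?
W_out = η·W_in = 0.77·1243 = 957.11 J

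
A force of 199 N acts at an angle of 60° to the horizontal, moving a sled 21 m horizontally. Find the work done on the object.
W = F·d·cosθ = (199)(21)cos(60°) = 2090 J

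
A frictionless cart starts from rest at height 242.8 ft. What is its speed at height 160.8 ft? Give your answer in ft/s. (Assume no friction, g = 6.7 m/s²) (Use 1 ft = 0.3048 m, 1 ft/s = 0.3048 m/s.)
Convert to SI: h₁−h₂ = 24.9936 m
mgh₁ = mgh₂ + ½mv² ⇒ v = √(2g(h₁−h₂)) = √(2·6.7·24.9936) = 18.3007 m/s = 60.04 ft/s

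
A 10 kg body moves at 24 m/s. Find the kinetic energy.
KE = ½mv² = ½(10)(24)² = 2880.0 J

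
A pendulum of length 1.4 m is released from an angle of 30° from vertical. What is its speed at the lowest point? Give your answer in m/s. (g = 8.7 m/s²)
h = L(1 − cosθ) = 1.4(1 − cos30°) = 0.187564 m
v = √(2gh) = √(2·8.7·0.187564) = 1.807 m/s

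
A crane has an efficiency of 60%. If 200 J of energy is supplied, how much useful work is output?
W_out = η·W_in = 0.6·200 = 120.0 J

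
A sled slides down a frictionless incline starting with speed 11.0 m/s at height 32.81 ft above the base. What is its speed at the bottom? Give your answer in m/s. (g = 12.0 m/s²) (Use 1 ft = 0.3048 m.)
Convert to SI: v₀ = 11.0 m/s, h = 10.0005 m
½mv₀² + mgh = ½mv² ⇒ v = √(v₀² + 2gh) = √(11.0² + 2·12.0·10.0005) = 19.0 m/s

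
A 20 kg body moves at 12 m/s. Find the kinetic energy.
KE = ½mv² = ½(20)(12)² = 1440.0 J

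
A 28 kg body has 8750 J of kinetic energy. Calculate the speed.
v = √(2·KE/m) = √(2·8750/28) = 25.0 m/s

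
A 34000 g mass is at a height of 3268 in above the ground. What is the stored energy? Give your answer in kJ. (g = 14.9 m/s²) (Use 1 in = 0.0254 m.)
Convert to SI: m = 34.0 kg, h = 83.0072 m
PE = mgh = (34.0)(14.9)(83.0072) = 42051.4 J = 42.05 kJ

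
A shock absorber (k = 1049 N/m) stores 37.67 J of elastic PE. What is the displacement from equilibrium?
x = √(2·PE/k) = √(2·37.67/1049) = 0.268 m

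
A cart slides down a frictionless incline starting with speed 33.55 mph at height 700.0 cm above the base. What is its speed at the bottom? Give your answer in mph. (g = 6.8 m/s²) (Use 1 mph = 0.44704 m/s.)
Convert to SI: v₀ = 14.9982 m/s, h = 7.0 m
½mv₀² + mgh = ½mv² ⇒ v = √(v₀² + 2gh) = √(14.9982² + 2·6.8·7.0) = 17.8926 m/s = 40.02 mph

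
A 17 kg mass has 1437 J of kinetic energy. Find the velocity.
v = √(2·KE/m) = √(2·1437/17) = 13.0 m/s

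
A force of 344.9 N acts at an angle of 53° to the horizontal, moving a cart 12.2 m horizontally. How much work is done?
W = F·d·cosθ = (344.9)(12.2)cos(53°) = 2532 J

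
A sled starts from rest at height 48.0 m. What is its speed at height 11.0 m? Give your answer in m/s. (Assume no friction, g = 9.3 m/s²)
mgh₁ = mgh₂ + ½mv² ⇒ v = √(2g(h₁−h₂)) = √(2·9.3·37.0) = 26.23 m/s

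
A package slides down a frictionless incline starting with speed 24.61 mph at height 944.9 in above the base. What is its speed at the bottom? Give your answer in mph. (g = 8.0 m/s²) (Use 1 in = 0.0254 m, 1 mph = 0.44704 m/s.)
Convert to SI: v₀ = 11.0017 m/s, h = 24.0005 m
½mv₀² + mgh = ½mv² ⇒ v = √(v₀² + 2gh) = √(11.0017² + 2·8.0·24.0005) = 22.4732 m/s = 50.27 mph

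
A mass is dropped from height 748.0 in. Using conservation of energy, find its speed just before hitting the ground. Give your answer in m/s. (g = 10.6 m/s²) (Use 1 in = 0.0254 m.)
Convert to SI: h = 18.9992 m
mgh = ½mv² ⇒ v = √(2gh) = √(2·10.6·18.9992) = 20.07 m/s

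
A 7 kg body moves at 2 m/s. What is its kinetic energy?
KE = ½mv² = ½(7)(2)² = 14.0 J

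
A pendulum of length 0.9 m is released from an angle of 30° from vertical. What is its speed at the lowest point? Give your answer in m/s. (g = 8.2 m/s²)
h = L(1 − cosθ) = 0.9(1 − cos30°) = 0.120577 m
v = √(2gh) = √(2·8.2·0.120577) = 1.406 m/s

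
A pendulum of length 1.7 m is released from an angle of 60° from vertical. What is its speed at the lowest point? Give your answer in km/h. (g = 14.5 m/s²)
h = L(1 − cosθ) = 1.7(1 − cos60°) = 0.85 m
v = √(2gh) = √(2·14.5·0.85) = 4.96488 m/s = 17.87 km/h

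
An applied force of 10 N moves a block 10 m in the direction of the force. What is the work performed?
W = F·d = (10)(10) = 100.0 J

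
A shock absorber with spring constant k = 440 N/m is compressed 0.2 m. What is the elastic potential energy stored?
PE = ½kx² = ½(440)(0.2)² = 8.8 J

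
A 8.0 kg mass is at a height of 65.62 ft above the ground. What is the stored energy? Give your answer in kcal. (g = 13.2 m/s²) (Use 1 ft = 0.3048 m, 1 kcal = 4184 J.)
Convert to SI: m = 8.0 kg, h = 20.001 m
PE = mgh = (8.0)(13.2)(20.001) = 2112.1 J = 0.5048 kcal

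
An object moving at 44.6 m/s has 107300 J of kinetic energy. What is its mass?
m = 2·KE/v² = 2·107300/(44.6)² = 107.9 kg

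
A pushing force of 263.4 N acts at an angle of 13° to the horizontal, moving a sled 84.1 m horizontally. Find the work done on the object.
W = F·d·cosθ = (263.4)(84.1)cos(13°) = 21580 J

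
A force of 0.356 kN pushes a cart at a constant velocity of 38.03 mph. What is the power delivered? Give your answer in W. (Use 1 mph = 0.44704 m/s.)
Convert to SI: F = 356.0 N, v = 17.0009 m/s
P = Fv = (356.0)(17.0009) = 6052 W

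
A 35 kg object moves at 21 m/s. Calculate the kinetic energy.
KE = ½mv² = ½(35)(21)² = 7717.5 J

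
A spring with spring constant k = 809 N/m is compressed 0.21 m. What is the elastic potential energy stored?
PE = ½kx² = ½(809)(0.21)² = 17.84 J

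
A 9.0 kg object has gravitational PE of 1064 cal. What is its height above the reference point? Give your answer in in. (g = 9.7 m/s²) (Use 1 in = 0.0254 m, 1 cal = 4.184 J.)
Convert to SI: m = 9.0 kg, PE = 4451.78 J
h = PE/(mg) = 4451.78/(9.0·9.7) = 50.994 m = 2008 in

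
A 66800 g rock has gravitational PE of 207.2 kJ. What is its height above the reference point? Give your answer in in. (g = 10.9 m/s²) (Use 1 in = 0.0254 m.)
Convert to SI: m = 66.8 kg, PE = 207200 J
h = PE/(mg) = 207200/(66.8·10.9) = 284.568 m = 11200 in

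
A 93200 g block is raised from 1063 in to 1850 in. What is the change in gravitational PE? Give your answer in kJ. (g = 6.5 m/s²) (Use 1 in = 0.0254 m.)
Convert to SI: m = 93.2 kg, Δh = 19.9898 m
ΔPE = mgΔh = (93.2)(6.5)(19.9898) = 12109.8 J = 12.11 kJ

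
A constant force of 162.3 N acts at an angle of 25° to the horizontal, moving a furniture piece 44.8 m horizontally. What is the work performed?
W = F·d·cosθ = (162.3)(44.8)cos(25°) = 6590 J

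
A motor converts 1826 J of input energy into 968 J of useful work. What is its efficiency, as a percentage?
η = W_out/W_in = 968/1826 = 53.01%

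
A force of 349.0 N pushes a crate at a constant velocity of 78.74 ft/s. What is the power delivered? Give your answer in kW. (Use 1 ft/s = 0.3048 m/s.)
Convert to SI: F = 349.0 N, v = 24.0 m/s
P = Fv = (349.0)(24.0) = 8375.98 W = 8.376 kW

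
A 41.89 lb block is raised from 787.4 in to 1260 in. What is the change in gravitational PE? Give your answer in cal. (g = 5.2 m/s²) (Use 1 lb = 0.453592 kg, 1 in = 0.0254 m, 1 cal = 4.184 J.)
Convert to SI: m = 19.001 kg, Δh = 12.004 m
ΔPE = mgΔh = (19.001)(5.2)(12.004) = 1186.06 J = 283.5 cal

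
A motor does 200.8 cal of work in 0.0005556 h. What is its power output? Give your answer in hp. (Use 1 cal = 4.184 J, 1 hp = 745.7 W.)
Convert to SI: W = 840.147 J, t = 2.00016 s
P = W/t = 840.147/2.00016 = 420.04 W = 0.5633 hp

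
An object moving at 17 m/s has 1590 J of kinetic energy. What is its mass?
m = 2·KE/v² = 2·1590/(17)² = 11.0 kg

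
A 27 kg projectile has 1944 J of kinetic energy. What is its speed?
v = √(2·KE/m) = √(2·1944/27) = 12.0 m/s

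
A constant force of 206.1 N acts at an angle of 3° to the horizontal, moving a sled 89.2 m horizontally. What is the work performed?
W = F·d·cosθ = (206.1)(89.2)cos(3°) = 18360 J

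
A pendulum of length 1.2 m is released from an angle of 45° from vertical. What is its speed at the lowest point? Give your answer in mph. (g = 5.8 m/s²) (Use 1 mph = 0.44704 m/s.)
h = L(1 − cosθ) = 1.2(1 − cos45°) = 0.351472 m
v = √(2gh) = √(2·5.8·0.351472) = 2.01918 m/s = 4.517 mph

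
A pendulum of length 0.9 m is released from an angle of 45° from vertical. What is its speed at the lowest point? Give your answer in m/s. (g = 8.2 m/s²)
h = L(1 − cosθ) = 0.9(1 − cos45°) = 0.263604 m
v = √(2gh) = √(2·8.2·0.263604) = 2.079 m/s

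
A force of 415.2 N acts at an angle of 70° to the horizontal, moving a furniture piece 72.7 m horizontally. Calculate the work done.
W = F·d·cosθ = (415.2)(72.7)cos(70°) = 10320 J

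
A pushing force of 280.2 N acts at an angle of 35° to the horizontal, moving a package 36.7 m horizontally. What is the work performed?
W = F·d·cosθ = (280.2)(36.7)cos(35°) = 8424 J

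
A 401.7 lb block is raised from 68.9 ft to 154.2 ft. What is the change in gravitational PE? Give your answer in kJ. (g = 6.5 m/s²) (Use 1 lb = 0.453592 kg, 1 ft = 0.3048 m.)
Convert to SI: m = 182.208 kg, Δh = 25.9994 m
ΔPE = mgΔh = (182.208)(6.5)(25.9994) = 30792.5 J = 30.79 kJ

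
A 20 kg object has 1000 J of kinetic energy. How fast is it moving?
v = √(2·KE/m) = √(2·1000/20) = 10.0 m/s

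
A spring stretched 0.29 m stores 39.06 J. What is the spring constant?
k = 2·PE/x² = 2·39.06/(0.29)² = 928.9 N/m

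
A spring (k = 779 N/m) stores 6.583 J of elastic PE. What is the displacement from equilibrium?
x = √(2·PE/k) = √(2·6.583/779) = 0.13 m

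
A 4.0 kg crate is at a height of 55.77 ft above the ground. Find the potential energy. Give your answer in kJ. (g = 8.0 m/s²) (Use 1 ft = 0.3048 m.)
Convert to SI: m = 4.0 kg, h = 16.9987 m
PE = mgh = (4.0)(8.0)(16.9987) = 543.958 J = 0.544 kJ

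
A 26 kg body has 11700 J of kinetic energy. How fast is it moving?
v = √(2·KE/m) = √(2·11700/26) = 30.0 m/s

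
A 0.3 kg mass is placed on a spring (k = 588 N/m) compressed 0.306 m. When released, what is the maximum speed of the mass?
½kx² = ½mv² ⇒ v = x√(k/m) = (0.306)√(588/0.3) = 13.55 m/s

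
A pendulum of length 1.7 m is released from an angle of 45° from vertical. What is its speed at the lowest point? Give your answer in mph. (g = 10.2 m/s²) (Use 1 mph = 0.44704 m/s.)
h = L(1 − cosθ) = 1.7(1 − cos45°) = 0.497918 m
v = √(2gh) = √(2·10.2·0.497918) = 3.18709 m/s = 7.129 mph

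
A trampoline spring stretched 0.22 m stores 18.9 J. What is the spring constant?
k = 2·PE/x² = 2·18.9/(0.22)² = 781.0 N/m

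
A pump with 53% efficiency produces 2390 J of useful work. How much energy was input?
W_in = W_out/η = 2390/0.53 = 4509 J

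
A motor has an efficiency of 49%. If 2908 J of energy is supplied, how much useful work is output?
W_out = η·W_in = 0.49·2908 = 1424.92 J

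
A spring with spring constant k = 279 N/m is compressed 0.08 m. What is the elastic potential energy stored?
PE = ½kx² = ½(279)(0.08)² = 0.8928 J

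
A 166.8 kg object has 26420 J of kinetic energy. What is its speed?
v = √(2·KE/m) = √(2·26420/166.8) = 17.8 m/s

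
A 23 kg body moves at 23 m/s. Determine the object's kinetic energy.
KE = ½mv² = ½(23)(23)² = 6083.5 J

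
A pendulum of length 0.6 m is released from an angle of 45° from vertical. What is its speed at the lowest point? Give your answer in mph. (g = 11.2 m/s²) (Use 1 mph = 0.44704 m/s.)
h = L(1 − cosθ) = 0.6(1 − cos45°) = 0.175736 m
v = √(2gh) = √(2·11.2·0.175736) = 1.98406 m/s = 4.438 mph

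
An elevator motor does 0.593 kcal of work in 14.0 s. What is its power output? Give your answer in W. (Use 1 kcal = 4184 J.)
Convert to SI: W = 2481.11 J, t = 14.0 s
P = W/t = 2481.11/14.0 = 177.2 W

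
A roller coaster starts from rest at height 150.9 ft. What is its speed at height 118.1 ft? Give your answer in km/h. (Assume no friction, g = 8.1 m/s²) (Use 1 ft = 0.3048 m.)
Convert to SI: h₁−h₂ = 9.99744 m
mgh₁ = mgh₂ + ½mv² ⇒ v = √(2g(h₁−h₂)) = √(2·8.1·9.99744) = 12.7263 m/s = 45.81 km/h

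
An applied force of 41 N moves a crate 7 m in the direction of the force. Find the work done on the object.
W = F·d = (41)(7) = 287.0 J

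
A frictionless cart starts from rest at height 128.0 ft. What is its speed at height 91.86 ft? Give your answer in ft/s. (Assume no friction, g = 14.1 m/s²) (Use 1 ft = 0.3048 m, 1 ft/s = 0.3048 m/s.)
Convert to SI: h₁−h₂ = 11.0155 m
mgh₁ = mgh₂ + ½mv² ⇒ v = √(2g(h₁−h₂)) = √(2·14.1·11.0155) = 17.6249 m/s = 57.82 ft/s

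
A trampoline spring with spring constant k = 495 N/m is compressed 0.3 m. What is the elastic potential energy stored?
PE = ½kx² = ½(495)(0.3)² = 22.28 J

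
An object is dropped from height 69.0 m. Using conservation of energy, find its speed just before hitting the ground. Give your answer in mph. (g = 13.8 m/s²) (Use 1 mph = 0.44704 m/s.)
mgh = ½mv² ⇒ v = √(2gh) = √(2·13.8·69.0) = 43.6394 m/s = 97.62 mph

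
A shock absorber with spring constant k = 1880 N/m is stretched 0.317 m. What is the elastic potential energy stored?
PE = ½kx² = ½(1880)(0.317)² = 94.46 J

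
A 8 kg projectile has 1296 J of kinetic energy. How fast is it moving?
v = √(2·KE/m) = √(2·1296/8) = 18.0 m/s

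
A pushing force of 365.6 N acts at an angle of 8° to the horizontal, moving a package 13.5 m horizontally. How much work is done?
W = F·d·cosθ = (365.6)(13.5)cos(8°) = 4888 J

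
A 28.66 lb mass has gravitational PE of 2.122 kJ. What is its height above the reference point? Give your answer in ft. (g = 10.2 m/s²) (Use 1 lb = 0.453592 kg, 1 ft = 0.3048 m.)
Convert to SI: m = 12.9999 kg, PE = 2122.0 J
h = PE/(mg) = 2122.0/(12.9999·10.2) = 16.0031 m = 52.5 ft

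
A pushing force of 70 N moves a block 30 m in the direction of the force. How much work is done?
W = F·d = (70)(30) = 2100 J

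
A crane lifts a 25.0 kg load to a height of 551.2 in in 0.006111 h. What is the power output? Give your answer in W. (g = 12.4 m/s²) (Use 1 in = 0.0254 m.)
Convert to SI: m = 25.0 kg, h = 14.0005 m, t = 21.9996 s
P = mgh/t = (25.0)(12.4)(14.0005)/21.9996 = 197.3 W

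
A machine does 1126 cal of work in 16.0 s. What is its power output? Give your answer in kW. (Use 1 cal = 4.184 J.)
Convert to SI: W = 4711.18 J, t = 16.0 s
P = W/t = 4711.18/16.0 = 294.449 W = 0.2944 kW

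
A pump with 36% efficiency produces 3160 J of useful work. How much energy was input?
W_in = W_out/η = 3160/0.36 = 8778 J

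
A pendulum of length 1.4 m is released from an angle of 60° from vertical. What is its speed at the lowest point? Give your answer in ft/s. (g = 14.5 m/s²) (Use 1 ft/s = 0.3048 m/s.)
h = L(1 − cosθ) = 1.4(1 − cos60°) = 0.7 m
v = √(2gh) = √(2·14.5·0.7) = 4.50555 m/s = 14.78 ft/s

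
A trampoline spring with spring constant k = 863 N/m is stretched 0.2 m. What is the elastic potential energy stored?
PE = ½kx² = ½(863)(0.2)² = 17.26 J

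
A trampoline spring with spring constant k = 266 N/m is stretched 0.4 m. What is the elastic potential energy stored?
PE = ½kx² = ½(266)(0.4)² = 21.28 J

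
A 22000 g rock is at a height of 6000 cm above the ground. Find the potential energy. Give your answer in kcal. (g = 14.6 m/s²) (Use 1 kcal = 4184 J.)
Convert to SI: m = 22.0 kg, h = 60.0 m
PE = mgh = (22.0)(14.6)(60.0) = 19272.0 J = 4.606 kcal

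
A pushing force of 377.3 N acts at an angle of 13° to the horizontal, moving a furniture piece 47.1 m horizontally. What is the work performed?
W = F·d·cosθ = (377.3)(47.1)cos(13°) = 17320 J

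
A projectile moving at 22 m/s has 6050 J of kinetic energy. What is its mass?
m = 2·KE/v² = 2·6050/(22)² = 25.0 kg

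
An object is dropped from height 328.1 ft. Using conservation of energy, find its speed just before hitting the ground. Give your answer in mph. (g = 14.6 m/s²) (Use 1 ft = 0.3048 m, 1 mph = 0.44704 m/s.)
Convert to SI: h = 100.005 m
mgh = ½mv² ⇒ v = √(2gh) = √(2·14.6·100.005) = 54.0383 m/s = 120.9 mph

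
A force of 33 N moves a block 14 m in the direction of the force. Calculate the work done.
W = F·d = (33)(14) = 462.0 J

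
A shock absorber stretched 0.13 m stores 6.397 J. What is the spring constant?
k = 2·PE/x² = 2·6.397/(0.13)² = 757.0 N/m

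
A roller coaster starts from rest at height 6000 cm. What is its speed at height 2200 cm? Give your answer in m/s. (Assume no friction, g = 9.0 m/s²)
Convert to SI: h₁−h₂ = 38.0 m
mgh₁ = mgh₂ + ½mv² ⇒ v = √(2g(h₁−h₂)) = √(2·9.0·38.0) = 26.15 m/s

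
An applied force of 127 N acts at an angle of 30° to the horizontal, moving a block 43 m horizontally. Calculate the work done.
W = F·d·cosθ = (127)(43)cos(30°) = 4729 J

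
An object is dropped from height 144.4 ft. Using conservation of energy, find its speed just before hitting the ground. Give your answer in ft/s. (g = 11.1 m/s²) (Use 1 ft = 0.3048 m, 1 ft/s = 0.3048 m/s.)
Convert to SI: h = 44.0131 m
mgh = ½mv² ⇒ v = √(2gh) = √(2·11.1·44.0131) = 31.2585 m/s = 102.6 ft/s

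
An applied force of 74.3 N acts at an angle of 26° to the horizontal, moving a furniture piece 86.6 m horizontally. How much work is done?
W = F·d·cosθ = (74.3)(86.6)cos(26°) = 5783 J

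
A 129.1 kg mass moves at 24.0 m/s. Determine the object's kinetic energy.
KE = ½mv² = ½(129.1)(24.0)² = 37180 J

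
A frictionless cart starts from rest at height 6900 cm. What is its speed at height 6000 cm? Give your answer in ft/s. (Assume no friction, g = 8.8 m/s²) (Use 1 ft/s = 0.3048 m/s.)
Convert to SI: h₁−h₂ = 9.0 m
mgh₁ = mgh₂ + ½mv² ⇒ v = √(2g(h₁−h₂)) = √(2·8.8·9.0) = 12.5857 m/s = 41.29 ft/s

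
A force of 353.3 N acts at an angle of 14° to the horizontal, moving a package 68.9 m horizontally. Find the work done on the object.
W = F·d·cosθ = (353.3)(68.9)cos(14°) = 23620 J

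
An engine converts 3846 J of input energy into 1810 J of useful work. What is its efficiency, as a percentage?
η = W_out/W_in = 1810/3846 = 47.06%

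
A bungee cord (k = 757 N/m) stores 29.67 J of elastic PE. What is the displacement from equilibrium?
x = √(2·PE/k) = √(2·29.67/757) = 0.28 m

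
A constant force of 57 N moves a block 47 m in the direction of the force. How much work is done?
W = F·d = (57)(47) = 2679 J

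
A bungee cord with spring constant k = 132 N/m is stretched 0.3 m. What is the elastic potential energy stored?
PE = ½kx² = ½(132)(0.3)² = 5.94 J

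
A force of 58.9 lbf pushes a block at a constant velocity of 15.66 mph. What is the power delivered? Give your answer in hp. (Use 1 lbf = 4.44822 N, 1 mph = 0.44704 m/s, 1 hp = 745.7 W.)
Convert to SI: F = 262.0 N, v = 7.00065 m/s
P = Fv = (262.0)(7.00065) = 1834.17 W = 2.46 hp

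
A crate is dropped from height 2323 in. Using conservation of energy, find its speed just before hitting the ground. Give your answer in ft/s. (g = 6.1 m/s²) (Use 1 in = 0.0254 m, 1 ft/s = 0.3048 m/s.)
Convert to SI: h = 59.0042 m
mgh = ½mv² ⇒ v = √(2gh) = √(2·6.1·59.0042) = 26.83004 m/s = 88.03 ft/s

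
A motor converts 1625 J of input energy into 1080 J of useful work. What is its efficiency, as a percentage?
η = W_out/W_in = 1080/1625 = 66.46%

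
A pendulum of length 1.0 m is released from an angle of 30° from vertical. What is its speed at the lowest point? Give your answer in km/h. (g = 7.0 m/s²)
h = L(1 − cosθ) = 1.0(1 − cos30°) = 0.133975 m
v = √(2gh) = √(2·7.0·0.133975) = 1.36954 m/s = 4.93 km/h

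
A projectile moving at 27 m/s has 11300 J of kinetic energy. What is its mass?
m = 2·KE/v² = 2·11300/(27)² = 31.0 kg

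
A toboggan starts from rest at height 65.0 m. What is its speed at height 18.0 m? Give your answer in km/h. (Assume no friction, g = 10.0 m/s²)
mgh₁ = mgh₂ + ½mv² ⇒ v = √(2g(h₁−h₂)) = √(2·10.0·47.0) = 30.6594 m/s = 110.4 km/h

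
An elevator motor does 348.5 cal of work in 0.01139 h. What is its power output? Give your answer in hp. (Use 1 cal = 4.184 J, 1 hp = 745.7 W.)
Convert to SI: W = 1458.12 J, t = 41.004 s
P = W/t = 1458.12/41.004 = 35.5605 W = 0.04769 hp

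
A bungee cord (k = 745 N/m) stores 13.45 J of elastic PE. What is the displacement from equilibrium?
x = √(2·PE/k) = √(2·13.45/745) = 0.19 m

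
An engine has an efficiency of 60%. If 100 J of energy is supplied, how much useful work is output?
W_out = η·W_in = 0.6·100 = 60.0 J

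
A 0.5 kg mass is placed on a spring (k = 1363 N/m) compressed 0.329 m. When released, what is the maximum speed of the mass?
½kx² = ½mv² ⇒ v = x√(k/m) = (0.329)√(1363/0.5) = 17.18 m/s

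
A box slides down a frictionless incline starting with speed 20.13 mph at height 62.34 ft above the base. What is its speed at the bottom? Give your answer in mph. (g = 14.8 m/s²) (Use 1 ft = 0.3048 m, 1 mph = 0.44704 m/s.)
Convert to SI: v₀ = 8.99892 m/s, h = 19.0012 m
½mv₀² + mgh = ½mv² ⇒ v = √(v₀² + 2gh) = √(8.99892² + 2·14.8·19.0012) = 25.3657 m/s = 56.74 mph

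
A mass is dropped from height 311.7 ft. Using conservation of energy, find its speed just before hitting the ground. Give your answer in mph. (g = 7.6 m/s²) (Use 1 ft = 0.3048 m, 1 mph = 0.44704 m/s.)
Convert to SI: h = 95.0062 m
mgh = ½mv² ⇒ v = √(2gh) = √(2·7.6·95.0062) = 38.0012 m/s = 85.01 mph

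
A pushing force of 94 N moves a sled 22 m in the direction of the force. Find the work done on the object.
W = F·d = (94)(22) = 2068 J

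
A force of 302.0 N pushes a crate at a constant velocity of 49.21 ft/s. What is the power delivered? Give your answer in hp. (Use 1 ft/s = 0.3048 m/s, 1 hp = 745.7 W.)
Convert to SI: F = 302.0 N, v = 14.9992 m/s
P = Fv = (302.0)(14.9992) = 4529.76 W = 6.075 hp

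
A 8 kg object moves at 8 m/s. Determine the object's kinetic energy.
KE = ½mv² = ½(8)(8)² = 256.0 J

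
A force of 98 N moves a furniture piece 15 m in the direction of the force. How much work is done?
W = F·d = (98)(15) = 1470 J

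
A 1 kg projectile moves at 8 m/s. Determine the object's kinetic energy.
KE = ½mv² = ½(1)(8)² = 32.0 J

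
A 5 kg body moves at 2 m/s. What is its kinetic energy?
KE = ½mv² = ½(5)(2)² = 10.0 J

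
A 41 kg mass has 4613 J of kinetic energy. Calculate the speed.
v = √(2·KE/m) = √(2·4613/41) = 15.0 m/s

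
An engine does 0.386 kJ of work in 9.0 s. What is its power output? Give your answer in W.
Convert to SI: W = 386.0 J, t = 9.0 s
P = W/t = 386.0/9.0 = 42.89 W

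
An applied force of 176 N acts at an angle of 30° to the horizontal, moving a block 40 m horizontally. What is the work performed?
W = F·d·cosθ = (176)(40)cos(30°) = 6097 J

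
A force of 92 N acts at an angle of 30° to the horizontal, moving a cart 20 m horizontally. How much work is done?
W = F·d·cosθ = (92)(20)cos(30°) = 1593 J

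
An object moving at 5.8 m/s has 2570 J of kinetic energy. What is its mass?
m = 2·KE/v² = 2·2570/(5.8)² = 152.8 kg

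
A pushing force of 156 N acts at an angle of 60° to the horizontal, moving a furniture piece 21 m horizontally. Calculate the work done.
W = F·d·cosθ = (156)(21)cos(60°) = 1638 J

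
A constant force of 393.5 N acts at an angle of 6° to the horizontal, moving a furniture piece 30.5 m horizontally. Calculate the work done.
W = F·d·cosθ = (393.5)(30.5)cos(6°) = 11940 J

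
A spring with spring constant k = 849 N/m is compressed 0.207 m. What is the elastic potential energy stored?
PE = ½kx² = ½(849)(0.207)² = 18.19 J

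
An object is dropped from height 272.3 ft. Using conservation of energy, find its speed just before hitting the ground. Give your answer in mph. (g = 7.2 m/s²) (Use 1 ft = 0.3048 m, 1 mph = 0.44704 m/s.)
Convert to SI: h = 82.997 m
mgh = ½mv² ⇒ v = √(2gh) = √(2·7.2·82.997) = 34.571 m/s = 77.33 mph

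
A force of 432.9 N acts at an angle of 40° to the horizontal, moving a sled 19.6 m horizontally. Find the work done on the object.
W = F·d·cosθ = (432.9)(19.6)cos(40°) = 6500 J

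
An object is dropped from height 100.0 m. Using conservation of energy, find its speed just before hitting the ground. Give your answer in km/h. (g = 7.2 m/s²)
mgh = ½mv² ⇒ v = √(2gh) = √(2·7.2·100.0) = 37.9473 m/s = 136.6 km/h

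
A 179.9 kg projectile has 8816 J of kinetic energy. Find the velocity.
v = √(2·KE/m) = √(2·8816/179.9) = 9.9 m/s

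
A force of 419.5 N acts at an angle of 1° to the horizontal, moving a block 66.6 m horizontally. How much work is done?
W = F·d·cosθ = (419.5)(66.6)cos(1°) = 27930 J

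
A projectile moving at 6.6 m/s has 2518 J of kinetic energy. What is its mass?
m = 2·KE/v² = 2·2518/(6.6)² = 115.6 kg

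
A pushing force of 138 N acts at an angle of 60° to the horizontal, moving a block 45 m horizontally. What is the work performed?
W = F·d·cosθ = (138)(45)cos(60°) = 3105 J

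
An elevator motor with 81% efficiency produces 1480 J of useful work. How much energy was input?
W_in = W_out/η = 1480/0.81 = 1827 J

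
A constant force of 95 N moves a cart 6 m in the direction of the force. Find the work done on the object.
W = F·d = (95)(6) = 570.0 J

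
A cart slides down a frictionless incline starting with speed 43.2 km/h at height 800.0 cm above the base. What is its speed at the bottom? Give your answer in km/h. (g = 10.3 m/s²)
Convert to SI: v₀ = 12.0 m/s, h = 8.0 m
½mv₀² + mgh = ½mv² ⇒ v = √(v₀² + 2gh) = √(12.0² + 2·10.3·8.0) = 17.5727 m/s = 63.26 km/h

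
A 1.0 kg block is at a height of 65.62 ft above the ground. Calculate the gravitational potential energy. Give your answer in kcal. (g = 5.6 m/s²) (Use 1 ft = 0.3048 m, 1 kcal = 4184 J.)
Convert to SI: m = 1.0 kg, h = 20.001 m
PE = mgh = (1.0)(5.6)(20.001) = 112.005 J = 0.02677 kcal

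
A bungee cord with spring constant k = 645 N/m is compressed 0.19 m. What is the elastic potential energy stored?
PE = ½kx² = ½(645)(0.19)² = 11.64 J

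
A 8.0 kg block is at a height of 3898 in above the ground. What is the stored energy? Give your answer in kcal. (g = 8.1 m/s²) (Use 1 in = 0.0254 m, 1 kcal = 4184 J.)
Convert to SI: m = 8.0 kg, h = 99.0092 m
PE = mgh = (8.0)(8.1)(99.0092) = 6415.8 J = 1.533 kcal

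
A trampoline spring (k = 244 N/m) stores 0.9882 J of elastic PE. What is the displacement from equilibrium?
x = √(2·PE/k) = √(2·0.9882/244) = 0.09 m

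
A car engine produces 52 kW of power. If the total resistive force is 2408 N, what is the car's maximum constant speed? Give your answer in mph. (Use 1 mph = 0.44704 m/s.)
P = Fv ⇒ v = P/F = 52000 W/2408.0 N = 21.5947 m/s = 48.31 mph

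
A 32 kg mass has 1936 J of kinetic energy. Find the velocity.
v = √(2·KE/m) = √(2·1936/32) = 11.0 m/s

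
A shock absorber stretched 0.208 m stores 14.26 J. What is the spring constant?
k = 2·PE/x² = 2·14.26/(0.208)² = 659.2 N/m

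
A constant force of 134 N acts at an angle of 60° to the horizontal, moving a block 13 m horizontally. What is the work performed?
W = F·d·cosθ = (134)(13)cos(60°) = 871.0 J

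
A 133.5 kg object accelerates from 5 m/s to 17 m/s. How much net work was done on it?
W = ΔKE = ½m(v₂² − v₁²) = ½(133.5)(17² − 5²) = 17622.0 J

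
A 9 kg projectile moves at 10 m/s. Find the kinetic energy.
KE = ½mv² = ½(9)(10)² = 450.0 J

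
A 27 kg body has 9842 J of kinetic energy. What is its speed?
v = √(2·KE/m) = √(2·9842/27) = 27.0 m/s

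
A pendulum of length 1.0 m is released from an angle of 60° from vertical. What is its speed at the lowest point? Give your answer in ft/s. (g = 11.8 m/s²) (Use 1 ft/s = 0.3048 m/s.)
h = L(1 − cosθ) = 1.0(1 − cos60°) = 0.5 m
v = √(2gh) = √(2·11.8·0.5) = 3.43511 m/s = 11.27 ft/s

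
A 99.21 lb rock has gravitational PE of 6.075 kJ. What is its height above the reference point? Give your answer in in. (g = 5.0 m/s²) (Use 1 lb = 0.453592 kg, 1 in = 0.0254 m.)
Convert to SI: m = 45.0009 kg, PE = 6075.0 J
h = PE/(mg) = 6075.0/(45.0009·5.0) = 26.9995 m = 1063 in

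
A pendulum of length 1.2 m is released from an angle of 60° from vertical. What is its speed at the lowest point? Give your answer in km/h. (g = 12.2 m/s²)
h = L(1 − cosθ) = 1.2(1 − cos60°) = 0.6 m
v = √(2gh) = √(2·12.2·0.6) = 3.82623 m/s = 13.77 km/h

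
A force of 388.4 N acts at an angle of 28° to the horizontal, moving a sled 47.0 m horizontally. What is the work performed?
W = F·d·cosθ = (388.4)(47.0)cos(28°) = 16120 J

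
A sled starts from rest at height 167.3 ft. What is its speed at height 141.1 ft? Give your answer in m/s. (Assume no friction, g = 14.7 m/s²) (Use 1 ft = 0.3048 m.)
Convert to SI: h₁−h₂ = 7.98576 m
mgh₁ = mgh₂ + ½mv² ⇒ v = √(2g(h₁−h₂)) = √(2·14.7·7.98576) = 15.32 m/s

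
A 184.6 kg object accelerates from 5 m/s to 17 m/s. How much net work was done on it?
W = ΔKE = ½m(v₂² − v₁²) = ½(184.6)(17² − 5²) = 24367.2 J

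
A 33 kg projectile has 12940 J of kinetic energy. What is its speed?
v = √(2·KE/m) = √(2·12940/33) = 28.0 m/s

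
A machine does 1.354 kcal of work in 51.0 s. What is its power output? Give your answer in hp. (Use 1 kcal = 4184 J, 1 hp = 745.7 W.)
Convert to SI: W = 5665.14 J, t = 51.0 s
P = W/t = 5665.14/51.0 = 111.081 W = 0.149 hp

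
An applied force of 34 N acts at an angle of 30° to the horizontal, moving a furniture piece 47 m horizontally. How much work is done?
W = F·d·cosθ = (34)(47)cos(30°) = 1384 J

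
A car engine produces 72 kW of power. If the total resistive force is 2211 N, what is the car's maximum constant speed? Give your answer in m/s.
P = Fv ⇒ v = P/F = 72000 W/2211.0 N = 32.56 m/s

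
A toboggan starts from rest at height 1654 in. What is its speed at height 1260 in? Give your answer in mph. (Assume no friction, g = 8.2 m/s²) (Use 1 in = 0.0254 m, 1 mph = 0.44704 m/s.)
Convert to SI: h₁−h₂ = 10.0076 m
mgh₁ = mgh₂ + ½mv² ⇒ v = √(2g(h₁−h₂)) = √(2·8.2·10.0076) = 12.8111 m/s = 28.66 mph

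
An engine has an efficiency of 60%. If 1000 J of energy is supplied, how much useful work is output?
W_out = η·W_in = 0.6·1000 = 600.0 J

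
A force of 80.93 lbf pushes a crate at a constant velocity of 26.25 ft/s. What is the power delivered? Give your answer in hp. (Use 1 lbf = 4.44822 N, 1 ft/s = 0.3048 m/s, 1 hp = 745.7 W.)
Convert to SI: F = 359.994 N, v = 8.001 m/s
P = Fv = (359.994)(8.001) = 2880.32 W = 3.863 hp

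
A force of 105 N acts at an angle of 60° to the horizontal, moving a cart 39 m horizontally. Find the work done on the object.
W = F·d·cosθ = (105)(39)cos(60°) = 2048 J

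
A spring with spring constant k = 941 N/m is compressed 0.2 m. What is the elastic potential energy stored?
PE = ½kx² = ½(941)(0.2)² = 18.82 J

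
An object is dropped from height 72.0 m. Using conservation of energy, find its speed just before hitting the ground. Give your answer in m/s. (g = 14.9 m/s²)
mgh = ½mv² ⇒ v = √(2gh) = √(2·14.9·72.0) = 46.32 m/s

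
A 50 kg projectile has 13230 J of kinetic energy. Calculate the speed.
v = √(2·KE/m) = √(2·13230/50) = 23.0 m/s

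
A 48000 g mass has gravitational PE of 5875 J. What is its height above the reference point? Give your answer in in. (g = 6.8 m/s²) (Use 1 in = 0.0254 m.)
Convert to SI: m = 48.0 kg, PE = 5875.0 J
h = PE/(mg) = 5875.0/(48.0·6.8) = 17.9994 m = 708.6 in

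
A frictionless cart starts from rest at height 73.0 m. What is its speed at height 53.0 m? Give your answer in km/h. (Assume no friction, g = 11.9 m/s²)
mgh₁ = mgh₂ + ½mv² ⇒ v = √(2g(h₁−h₂)) = √(2·11.9·20.0) = 21.8174 m/s = 78.54 km/h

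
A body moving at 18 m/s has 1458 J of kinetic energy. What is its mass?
m = 2·KE/v² = 2·1458/(18)² = 9.0 kg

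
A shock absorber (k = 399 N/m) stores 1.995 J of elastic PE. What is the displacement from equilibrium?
x = √(2·PE/k) = √(2·1.995/399) = 0.1 m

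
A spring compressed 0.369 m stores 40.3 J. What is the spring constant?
k = 2·PE/x² = 2·40.3/(0.369)² = 591.9 N/m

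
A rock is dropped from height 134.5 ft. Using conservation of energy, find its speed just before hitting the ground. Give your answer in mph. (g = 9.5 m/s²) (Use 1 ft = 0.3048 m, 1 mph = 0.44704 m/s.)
Convert to SI: h = 40.9956 m
mgh = ½mv² ⇒ v = √(2gh) = √(2·9.5·40.9956) = 27.9091 m/s = 62.43 mph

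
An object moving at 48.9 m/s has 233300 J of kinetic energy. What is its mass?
m = 2·KE/v² = 2·233300/(48.9)² = 195.1 kg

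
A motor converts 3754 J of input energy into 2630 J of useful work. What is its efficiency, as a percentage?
η = W_out/W_in = 2630/3754 = 70.06%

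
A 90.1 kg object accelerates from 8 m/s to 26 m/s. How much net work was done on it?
W = ΔKE = ½m(v₂² − v₁²) = ½(90.1)(26² − 8²) = 27570.6 J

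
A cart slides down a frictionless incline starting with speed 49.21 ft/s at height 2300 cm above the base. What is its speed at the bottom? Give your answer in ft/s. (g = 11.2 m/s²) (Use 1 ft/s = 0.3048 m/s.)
Convert to SI: v₀ = 14.9992 m/s, h = 23.0 m
½mv₀² + mgh = ½mv² ⇒ v = √(v₀² + 2gh) = √(14.9992² + 2·11.2·23.0) = 27.2062 m/s = 89.26 ft/s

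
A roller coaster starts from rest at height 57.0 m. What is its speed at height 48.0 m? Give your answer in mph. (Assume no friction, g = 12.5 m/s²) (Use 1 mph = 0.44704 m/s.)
mgh₁ = mgh₂ + ½mv² ⇒ v = √(2g(h₁−h₂)) = √(2·12.5·9.0) = 15.0 m/s = 33.55 mph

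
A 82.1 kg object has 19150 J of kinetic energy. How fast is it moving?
v = √(2·KE/m) = √(2·19150/82.1) = 21.6 m/s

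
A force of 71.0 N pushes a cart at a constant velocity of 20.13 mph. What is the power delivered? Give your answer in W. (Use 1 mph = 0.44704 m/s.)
Convert to SI: F = 71.0 N, v = 8.99892 m/s
P = Fv = (71.0)(8.99892) = 638.9 W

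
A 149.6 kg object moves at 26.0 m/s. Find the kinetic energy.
KE = ½mv² = ½(149.6)(26.0)² = 50560 J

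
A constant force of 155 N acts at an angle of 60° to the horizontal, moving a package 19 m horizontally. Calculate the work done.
W = F·d·cosθ = (155)(19)cos(60°) = 1473 J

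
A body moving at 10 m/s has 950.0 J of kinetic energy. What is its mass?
m = 2·KE/v² = 2·950.0/(10)² = 19.0 kg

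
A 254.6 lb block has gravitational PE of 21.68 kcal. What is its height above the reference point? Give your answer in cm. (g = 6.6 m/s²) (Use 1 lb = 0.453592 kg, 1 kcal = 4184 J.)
Convert to SI: m = 115.485 kg, PE = 90709.1 J
h = PE/(mg) = 90709.1/(115.485·6.6) = 119.01 m = 11900 cm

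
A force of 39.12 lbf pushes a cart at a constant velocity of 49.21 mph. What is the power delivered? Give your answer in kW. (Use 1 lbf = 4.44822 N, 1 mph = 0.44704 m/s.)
Convert to SI: F = 174.014 N, v = 21.9988 m/s
P = Fv = (174.014)(21.9988) = 3828.11 W = 3.828 kW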